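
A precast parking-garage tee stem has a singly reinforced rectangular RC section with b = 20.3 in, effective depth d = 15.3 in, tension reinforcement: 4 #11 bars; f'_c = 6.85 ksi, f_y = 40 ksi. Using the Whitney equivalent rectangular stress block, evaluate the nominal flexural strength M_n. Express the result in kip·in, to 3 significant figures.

A_s = 4 × 1.56 = 6.24 in².
T = A_s f_y = 6.24 × 40 = 249.6 kips.
a = T/(0.85 f'_c b) = 249.6/(0.85 × 6.85 × 20.3) = 2.112 in.
M_n = T(d − a/2) = 249.6 × (15.3 − 1.056) = 3555.3 kip·in.

M_n ≈ 3560 kip·in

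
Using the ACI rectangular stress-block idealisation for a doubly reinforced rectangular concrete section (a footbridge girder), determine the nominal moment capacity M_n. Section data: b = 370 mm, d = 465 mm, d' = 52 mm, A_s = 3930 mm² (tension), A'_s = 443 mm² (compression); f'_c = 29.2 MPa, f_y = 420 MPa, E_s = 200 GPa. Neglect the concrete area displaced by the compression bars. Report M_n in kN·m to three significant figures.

Assume both tension and compression steel yield.
Net tension couple steel: A_s − A'_s = 3487 mm².
a = (A_s − A'_s) f_y / (0.85 f'_c b) = 1464540/(0.85 × 29.2 × 370) = 159.48 mm.
c = a/β₁ = 159.48/0.841 = 189.63 mm; ε'_s = 0.003(c − d')/c = 0.0022 ≥ f_y/E_s = 0.0021, so compression steel does yield.
M_n = (A_s − A'_s) f_y (d − a/2) + A'_s f_y (d − d') = [1464540 × (465 − 79.74) + 186060 × (465 − 52)] × 10⁻⁶ = 564.23 + 76.84 = 641.07 kN·m.

M_n ≈ 641 kN·m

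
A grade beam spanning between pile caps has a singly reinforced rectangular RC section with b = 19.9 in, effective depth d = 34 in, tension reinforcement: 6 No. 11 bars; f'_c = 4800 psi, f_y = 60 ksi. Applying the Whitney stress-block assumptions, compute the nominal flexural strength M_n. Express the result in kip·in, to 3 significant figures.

A_s = 6 × 1.56 = 9.36 in².
T = A_s f_y = 9.36 × 60 = 561.6 kips.
a = T/(0.85 f'_c b) = 561.6/(0.85 × 4.8 × 19.9) = 6.917 in.
M_n = T(d − a/2) = 561.6 × (34 − 3.4585) = 17152.1 kip·in.

M_n ≈ 17200 kip·in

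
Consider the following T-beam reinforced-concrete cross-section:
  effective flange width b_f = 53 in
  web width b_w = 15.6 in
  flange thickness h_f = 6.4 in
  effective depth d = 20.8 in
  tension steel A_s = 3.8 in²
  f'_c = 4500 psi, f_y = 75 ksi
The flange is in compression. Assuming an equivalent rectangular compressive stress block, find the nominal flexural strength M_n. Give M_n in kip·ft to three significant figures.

Tension: T = A_s f_y = 3.8 × 75 = 285 kips.
Try a within the flange: a = T/(0.85 f'_c b_f) = 285/(0.85 × 4.5 × 53) = 1.406 in.
Since a = 1.406 ≤ h_f = 6.4 in, the stress block lies entirely in the flange; analyse as a rectangular beam of width b_f.
M_n = T(d − a/2) = 285 × (20.8 − 0.703) = 5727.6 kip·in.
M_n = 5727.6/12 = 477.30 kip·ft.

M_n ≈ 477 kip·ft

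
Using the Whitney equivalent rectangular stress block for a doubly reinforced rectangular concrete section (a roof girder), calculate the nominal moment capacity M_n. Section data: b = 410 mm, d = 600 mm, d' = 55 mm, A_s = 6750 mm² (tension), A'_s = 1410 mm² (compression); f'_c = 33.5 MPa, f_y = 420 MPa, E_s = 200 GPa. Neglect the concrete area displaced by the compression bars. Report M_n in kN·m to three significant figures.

Assume both tension and compression steel yield.
Net tension couple steel: A_s − A'_s = 5340 mm².
a = (A_s − A'_s) f_y / (0.85 f'_c b) = 2242800/(0.85 × 33.5 × 410) = 192.11 mm.
c = a/β₁ = 192.11/0.811 = 236.88 mm; ε'_s = 0.003(c − d')/c = 0.0023 ≥ f_y/E_s = 0.0021, so compression steel does yield.
M_n = (A_s − A'_s) f_y (d − a/2) + A'_s f_y (d − d') = [2242800 × (600 − 96.055) + 592200 × (600 − 55)] × 10⁻⁶ = 1130.25 + 322.75 = 1453.00 kN·m.

M_n ≈ 1450 kN·m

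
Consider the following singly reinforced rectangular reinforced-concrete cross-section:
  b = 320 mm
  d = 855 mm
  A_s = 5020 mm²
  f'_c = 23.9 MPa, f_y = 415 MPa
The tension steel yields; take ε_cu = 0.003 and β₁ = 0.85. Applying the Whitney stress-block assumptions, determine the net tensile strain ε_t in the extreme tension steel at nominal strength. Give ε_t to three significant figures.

ε_t ≈ 0.00380

a = A_s f_y/(0.85 f'_c b) = 320.47 mm.
β₁ = 0.85, so c = a/β₁ = 320.47/0.85 = 377.02 mm.
From the linear strain diagram with ε_cu = 0.003: ε_t = 0.003 (d − c)/c = 0.003 × (855 − 377.02)/377.02 = 0.00380.
ε_t < 0.004 — the section is over-reinforced for flexure under ACI limits.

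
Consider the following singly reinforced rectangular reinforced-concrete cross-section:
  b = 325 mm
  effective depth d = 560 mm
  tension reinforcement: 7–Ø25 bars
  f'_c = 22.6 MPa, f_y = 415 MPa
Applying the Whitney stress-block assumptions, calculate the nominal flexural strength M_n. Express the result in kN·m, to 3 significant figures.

A_s = 7 × 491 = 3437 mm².
T = A_s f_y = 3437 × 415 = 1426355 N = 1426.355 kN.
From C = T: a = T/(0.85 f'_c b) = 1426355/(0.85 × 22.6 × 325) = 228.46 mm.
M_n = T(d − a/2) = 1426.355 kN × (560 − 114.23) mm = 635.83 kN·m.

M_n ≈ 636 kN·m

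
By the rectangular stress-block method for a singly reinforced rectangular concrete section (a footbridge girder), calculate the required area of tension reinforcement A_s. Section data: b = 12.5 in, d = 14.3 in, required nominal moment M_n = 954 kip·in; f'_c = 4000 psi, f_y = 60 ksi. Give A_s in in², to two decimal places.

A_s ≈ 1.18 in²

From M_n = 0.85 f'_c a b (d − a/2):
a = d − √(d² − 2M_n/(0.85 f'_c b)) = 14.3 − √(14.3² − 2 × 954/(0.85 × 4 × 12.5)) = 1.667 in.
A_s = 0.85 f'_c a b / f_y = 0.85 × 4 × 1.667 × 12.5 / 60 = 1.181 in².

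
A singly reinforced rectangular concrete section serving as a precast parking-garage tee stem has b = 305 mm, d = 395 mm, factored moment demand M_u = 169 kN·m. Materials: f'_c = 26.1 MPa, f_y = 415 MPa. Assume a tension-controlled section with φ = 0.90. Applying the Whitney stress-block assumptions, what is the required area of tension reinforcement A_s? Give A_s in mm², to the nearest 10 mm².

A_s ≈ 1270 mm²

M_n = M_u/φ = 169/0.90 = 187.778 kN·m.
With M_n = 0.85 f'_c a b (d − a/2), solve the quadratic for a:
a = d − √(d² − 2M_n/(0.85 f'_c b)) = 395 − √(395² − 2 × 187.778×10⁶/(0.85 × 26.1 × 305)) = 77.95 mm.
A_s = 0.85 f'_c a b / f_y = 0.85 × 26.1 × 77.95 × 305 / 415 = 1270.9 mm².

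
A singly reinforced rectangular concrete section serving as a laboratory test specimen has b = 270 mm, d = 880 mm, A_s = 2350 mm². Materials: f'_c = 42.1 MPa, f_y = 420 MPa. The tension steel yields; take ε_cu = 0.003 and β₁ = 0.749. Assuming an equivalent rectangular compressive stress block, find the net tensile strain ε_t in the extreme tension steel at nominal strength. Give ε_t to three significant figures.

a = A_s f_y/(0.85 f'_c b) = 102.15 mm.
β₁ = 0.749, so c = a/β₁ = 102.15/0.749 = 136.38 mm.
From the linear strain diagram with ε_cu = 0.003: ε_t = 0.003 (d − c)/c = 0.003 × (880 − 136.38)/136.38 = 0.0164.
Since ε_t ≥ 0.005, the section is tension-controlled.

ε_t ≈ 0.0164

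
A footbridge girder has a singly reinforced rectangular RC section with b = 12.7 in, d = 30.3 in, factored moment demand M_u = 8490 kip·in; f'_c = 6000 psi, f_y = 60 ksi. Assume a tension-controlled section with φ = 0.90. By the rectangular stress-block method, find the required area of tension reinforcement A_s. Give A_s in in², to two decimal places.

A_s ≈ 5.68 in²

M_n = M_u/φ = 8490/0.90 = 9433.33 kip·in.
From M_n = 0.85 f'_c a b (d − a/2):
a = d − √(d² − 2M_n/(0.85 f'_c b)) = 30.3 − √(30.3² − 2 × 9433.33/(0.85 × 6 × 12.7)) = 5.264 in.
A_s = 0.85 f'_c a b / f_y = 0.85 × 6 × 5.264 × 12.7 / 60 = 5.682 in².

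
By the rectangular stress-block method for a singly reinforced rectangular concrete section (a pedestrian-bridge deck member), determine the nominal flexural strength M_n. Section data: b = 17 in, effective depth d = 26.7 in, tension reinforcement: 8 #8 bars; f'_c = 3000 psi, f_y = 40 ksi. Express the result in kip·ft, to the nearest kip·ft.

M_n ≈ 501 kip·ft

A_s = 8 × 0.79 = 6.32 in².
T = A_s f_y = 6.32 × 40 = 252.8 kips.
a = T/(0.85 f'_c b) = 252.8/(0.85 × 3 × 17) = 5.832 in.
M_n = T(d − a/2) = 252.8 × (26.7 − 2.916) = 6012.6 kip·in = 6012.6/12 = 501.05 kip·ft.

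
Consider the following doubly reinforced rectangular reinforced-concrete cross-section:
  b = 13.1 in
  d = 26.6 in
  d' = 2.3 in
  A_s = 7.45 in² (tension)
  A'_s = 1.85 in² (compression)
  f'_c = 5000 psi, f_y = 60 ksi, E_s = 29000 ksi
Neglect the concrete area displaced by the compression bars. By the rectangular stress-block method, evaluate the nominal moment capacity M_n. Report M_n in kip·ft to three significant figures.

M_n ≈ 885 kip·ft

Assume both steels yield.
a = (A_s − A'_s) f_y/(0.85 f'_c b) = (7.45 − 1.85) × 60/(0.85 × 5 × 13.1) = 6.035 in.
c = a/β₁ = 6.035/0.8 = 7.544 in; ε'_s = 0.003(c − d')/c = 0.0021 ≥ ε_y = 0.0021, so the compression steel yields.
M_n = (A_s − A'_s) f_y (d − a/2) + A'_s f_y (d − d') = 336 × (26.6 − 3.0175) + 111 × (26.6 − 2.3) = 7923.7 + 2697.3 = 10621.0 kip·in = 10621.0/12 = 885.08 kip·ft.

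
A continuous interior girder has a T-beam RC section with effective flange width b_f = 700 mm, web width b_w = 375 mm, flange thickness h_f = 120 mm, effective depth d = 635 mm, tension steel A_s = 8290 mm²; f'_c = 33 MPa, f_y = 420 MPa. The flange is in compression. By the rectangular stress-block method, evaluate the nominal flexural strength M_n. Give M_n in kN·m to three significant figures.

Tension: T = A_s f_y = 8290 × 420 = 3481800 N.
Try a within the flange: a = T/(0.85 f'_c b_f) = 3481800/(0.85 × 33 × 700) = 177.33 mm.
a = 177.33 > h_f = 120 mm: the block extends into the web. Split into flange-overhang and web parts.
C_f = 0.85 f'_c (b_f − b_w) h_f = 0.85 × 33 × (700 − 375) × 120 = 1093950 N.
Remaining web compression depth: a_w = (T − C_f)/(0.85 f'_c b_w) = (3481800 − 1093950)/(0.85 × 33 × 375) = 227.01 mm.
M_n = C_f(d − h_f/2) + (T − C_f)(d − a_w/2) = 1093950 × (635 − 60) + 2387850 × (635 − 113.505) = 629.02 + 1245.25 = 1874.27 × 10⁶ N·mm.
M_n = 1874.27 kN·m.

M_n ≈ 1870 kN·m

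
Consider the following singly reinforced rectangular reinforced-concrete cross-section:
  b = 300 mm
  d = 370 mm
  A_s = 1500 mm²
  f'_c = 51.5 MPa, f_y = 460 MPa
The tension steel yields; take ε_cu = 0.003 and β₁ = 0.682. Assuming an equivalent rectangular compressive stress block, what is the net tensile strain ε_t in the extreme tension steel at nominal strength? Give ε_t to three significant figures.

ε_t ≈ 0.0114

a = A_s f_y/(0.85 f'_c b) = 52.54 mm.
β₁ = 0.682, so c = a/β₁ = 52.54/0.682 = 77.04 mm.
From the linear strain diagram with ε_cu = 0.003: ε_t = 0.003 (d − c)/c = 0.003 × (370 − 77.04)/77.04 = 0.0114.
Since ε_t ≥ 0.005, the section is tension-controlled.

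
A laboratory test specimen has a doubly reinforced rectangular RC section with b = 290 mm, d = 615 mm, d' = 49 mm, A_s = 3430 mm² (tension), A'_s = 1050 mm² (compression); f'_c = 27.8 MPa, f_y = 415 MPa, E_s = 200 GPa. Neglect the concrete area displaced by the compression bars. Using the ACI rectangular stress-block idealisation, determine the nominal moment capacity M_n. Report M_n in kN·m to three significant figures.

Assume both tension and compression steel yield.
Net tension couple steel: A_s − A'_s = 2380 mm².
a = (A_s − A'_s) f_y / (0.85 f'_c b) = 987700/(0.85 × 27.8 × 290) = 144.13 mm.
c = a/β₁ = 144.13/0.85 = 169.56 mm; ε'_s = 0.003(c − d')/c = 0.0021 ≥ f_y/E_s = 0.0021, so compression steel does yield.
M_n = (A_s − A'_s) f_y (d − a/2) + A'_s f_y (d − d') = [987700 × (615 − 72.065) + 435750 × (615 − 49)] × 10⁻⁶ = 536.26 + 246.63 = 782.89 kN·m.

M_n ≈ 783 kN·m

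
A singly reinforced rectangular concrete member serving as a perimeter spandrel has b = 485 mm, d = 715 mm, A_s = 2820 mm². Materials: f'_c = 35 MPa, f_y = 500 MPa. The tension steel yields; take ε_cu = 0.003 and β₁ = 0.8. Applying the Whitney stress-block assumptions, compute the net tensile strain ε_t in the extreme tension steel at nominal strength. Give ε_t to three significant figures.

a = A_s f_y/(0.85 f'_c b) = 97.72 mm.
β₁ = 0.8, so c = a/β₁ = 97.72/0.8 = 122.15 mm.
From the linear strain diagram with ε_cu = 0.003: ε_t = 0.003 (d − c)/c = 0.003 × (715 − 122.15)/122.15 = 0.0146.
Since ε_t ≥ 0.005, the section is tension-controlled.

ε_t ≈ 0.0146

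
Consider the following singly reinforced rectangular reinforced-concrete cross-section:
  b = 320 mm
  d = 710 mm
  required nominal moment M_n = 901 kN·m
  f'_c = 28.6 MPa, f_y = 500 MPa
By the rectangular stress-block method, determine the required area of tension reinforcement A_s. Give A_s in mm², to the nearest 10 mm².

With M_n = 0.85 f'_c a b (d − a/2), solve the quadratic for a:
a = d − √(d² − 2M_n/(0.85 f'_c b)) = 710 − √(710² − 2 × 901×10⁶/(0.85 × 28.6 × 320)) = 188.03 mm.
A_s = 0.85 f'_c a b / f_y = 0.85 × 28.6 × 188.03 × 320 / 500 = 2925.4 mm².

A_s ≈ 2930 mm²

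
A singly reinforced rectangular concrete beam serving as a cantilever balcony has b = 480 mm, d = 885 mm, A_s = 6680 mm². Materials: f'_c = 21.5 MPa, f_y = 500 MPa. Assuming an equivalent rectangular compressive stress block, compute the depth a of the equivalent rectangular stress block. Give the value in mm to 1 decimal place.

T = A_s f_y = 6680 × 500 = 3340000 N = 3340 kN.
Setting C = 0.85 f'_c a b equal to T: a = 3340000/(0.85 × 21.5 × 480) = 380.8 mm.

a ≈ 380.8 mm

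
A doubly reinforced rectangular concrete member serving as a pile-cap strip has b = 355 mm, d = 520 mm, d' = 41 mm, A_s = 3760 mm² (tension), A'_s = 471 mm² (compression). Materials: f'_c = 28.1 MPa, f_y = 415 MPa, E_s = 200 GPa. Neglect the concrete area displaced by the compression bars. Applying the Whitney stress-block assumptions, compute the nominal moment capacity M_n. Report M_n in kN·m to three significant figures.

Assume both tension and compression steel yield.
Net tension couple steel: A_s − A'_s = 3289 mm².
a = (A_s − A'_s) f_y / (0.85 f'_c b) = 1364935/(0.85 × 28.1 × 355) = 160.97 mm.
c = a/β₁ = 160.97/0.849 = 189.60 mm; ε'_s = 0.003(c − d')/c = 0.0024 ≥ f_y/E_s = 0.0021, so compression steel does yield.
M_n = (A_s − A'_s) f_y (d − a/2) + A'_s f_y (d − d') = [1364935 × (520 − 80.485) + 195465 × (520 − 41)] × 10⁻⁶ = 599.91 + 93.63 = 693.54 kN·m.

M_n ≈ 694 kN·m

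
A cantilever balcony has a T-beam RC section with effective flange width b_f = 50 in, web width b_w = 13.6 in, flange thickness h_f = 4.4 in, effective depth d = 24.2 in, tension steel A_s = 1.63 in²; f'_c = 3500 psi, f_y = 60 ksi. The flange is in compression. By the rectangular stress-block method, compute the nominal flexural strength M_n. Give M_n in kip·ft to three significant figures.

Tension: T = A_s f_y = 1.63 × 60 = 97.8 kips.
Try a within the flange: a = T/(0.85 f'_c b_f) = 97.8/(0.85 × 3.5 × 50) = 0.657 in.
Since a = 0.657 ≤ h_f = 4.4 in, the stress block lies entirely in the flange; analyse as a rectangular beam of width b_f.
M_n = T(d − a/2) = 97.8 × (24.2 − 0.3285) = 2334.6 kip·in.
M_n = 2334.6/12 = 194.55 kip·ft.

M_n ≈ 195 kip·ft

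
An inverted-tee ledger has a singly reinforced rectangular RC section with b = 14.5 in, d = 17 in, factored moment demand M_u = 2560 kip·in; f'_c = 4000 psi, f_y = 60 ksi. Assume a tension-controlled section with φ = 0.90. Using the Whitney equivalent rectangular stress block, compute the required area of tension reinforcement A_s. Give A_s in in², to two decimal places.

M_n = M_u/φ = 2560/0.90 = 2844.44 kip·in.
From M_n = 0.85 f'_c a b (d − a/2):
a = d − √(d² − 2M_n/(0.85 f'_c b)) = 17 − √(17² − 2 × 2844.44/(0.85 × 4 × 14.5)) = 3.824 in.
A_s = 0.85 f'_c a b / f_y = 0.85 × 4 × 3.824 × 14.5 / 60 = 3.142 in².

A_s ≈ 3.14 in²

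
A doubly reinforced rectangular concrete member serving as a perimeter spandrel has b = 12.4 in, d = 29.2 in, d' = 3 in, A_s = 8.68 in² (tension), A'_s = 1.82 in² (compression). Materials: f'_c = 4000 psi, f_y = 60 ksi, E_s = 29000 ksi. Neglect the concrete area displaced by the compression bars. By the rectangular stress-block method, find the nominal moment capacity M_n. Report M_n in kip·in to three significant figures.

Assume both steels yield.
a = (A_s − A'_s) f_y/(0.85 f'_c b) = (8.68 − 1.82) × 60/(0.85 × 4 × 12.4) = 9.763 in.
c = a/β₁ = 9.763/0.85 = 11.486 in; ε'_s = 0.003(c − d')/c = 0.0022 ≥ ε_y = 0.0021, so the compression steel yields.
M_n = (A_s − A'_s) f_y (d − a/2) + A'_s f_y (d − d') = 411.6 × (29.2 − 4.8815) + 109.2 × (29.2 − 3) = 10009.5 + 2861.0 = 12870.5 kip·in.

M_n ≈ 12900 kip·in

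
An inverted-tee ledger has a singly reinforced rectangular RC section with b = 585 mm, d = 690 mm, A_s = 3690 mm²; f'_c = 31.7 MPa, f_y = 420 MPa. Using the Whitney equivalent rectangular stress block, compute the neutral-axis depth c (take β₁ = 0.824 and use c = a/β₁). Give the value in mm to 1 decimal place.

T = A_s f_y = 3690 × 420 = 1549800 N = 1549.8 kN.
Setting C = 0.85 f'_c a b equal to T: a = 1549800/(0.85 × 31.7 × 585) = 98.320 mm.
With β₁ = 0.824, c = a/β₁ = 98.320/0.824 = 119.3 mm.

c ≈ 119.3 mm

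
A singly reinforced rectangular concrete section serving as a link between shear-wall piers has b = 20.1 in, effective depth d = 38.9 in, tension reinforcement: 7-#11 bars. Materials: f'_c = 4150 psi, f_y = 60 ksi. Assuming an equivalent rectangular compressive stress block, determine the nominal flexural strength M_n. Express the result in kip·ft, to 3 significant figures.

A_s = 7 × 1.56 = 10.92 in².
T = A_s f_y = 10.92 × 60 = 655.2 kips.
a = T/(0.85 f'_c b) = 655.2/(0.85 × 4.15 × 20.1) = 9.241 in.
M_n = T(d − a/2) = 655.2 × (38.9 − 4.6205) = 22459.9 kip·in = 22459.9/12 = 1871.66 kip·ft.

M_n ≈ 1870 kip·ft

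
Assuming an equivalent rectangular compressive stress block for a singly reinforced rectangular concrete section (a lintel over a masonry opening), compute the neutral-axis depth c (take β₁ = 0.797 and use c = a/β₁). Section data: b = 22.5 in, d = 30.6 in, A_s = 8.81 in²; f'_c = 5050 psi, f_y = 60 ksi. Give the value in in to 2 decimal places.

T = A_s f_y = 8.81 × 60 = 528.6 kips.
a = T/(0.85 f'_c b) = 528.6/(0.85 × 5.05 × 22.5) = 5.4731 in.
With β₁ = 0.797, c = a/β₁ = 5.4731/0.797 = 6.87 in.

c ≈ 6.87 in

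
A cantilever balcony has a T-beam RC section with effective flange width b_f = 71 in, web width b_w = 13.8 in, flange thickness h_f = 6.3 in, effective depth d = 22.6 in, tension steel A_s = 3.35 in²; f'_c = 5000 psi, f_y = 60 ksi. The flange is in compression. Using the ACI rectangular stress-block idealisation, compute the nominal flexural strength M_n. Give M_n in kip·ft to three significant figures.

M_n ≈ 373 kip·ft

Tension: T = A_s f_y = 3.35 × 60 = 201 kips.
Try a within the flange: a = T/(0.85 f'_c b_f) = 201/(0.85 × 5 × 71) = 0.666 in.
Since a = 0.666 ≤ h_f = 6.3 in, the stress block lies entirely in the flange; analyse as a rectangular beam of width b_f.
M_n = T(d − a/2) = 201 × (22.6 − 0.333) = 4475.7 kip·in.
M_n = 4475.7/12 = 372.98 kip·ft.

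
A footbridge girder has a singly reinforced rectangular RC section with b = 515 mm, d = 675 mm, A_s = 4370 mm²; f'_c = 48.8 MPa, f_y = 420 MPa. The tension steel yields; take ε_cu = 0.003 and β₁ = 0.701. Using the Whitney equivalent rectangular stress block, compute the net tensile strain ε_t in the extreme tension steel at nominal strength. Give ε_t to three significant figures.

a = A_s f_y/(0.85 f'_c b) = 85.92 mm.
β₁ = 0.701, so c = a/β₁ = 85.92/0.701 = 122.57 mm.
From the linear strain diagram with ε_cu = 0.003: ε_t = 0.003 (d − c)/c = 0.003 × (675 − 122.57)/122.57 = 0.0135.
Since ε_t ≥ 0.005, the section is tension-controlled.

ε_t ≈ 0.0135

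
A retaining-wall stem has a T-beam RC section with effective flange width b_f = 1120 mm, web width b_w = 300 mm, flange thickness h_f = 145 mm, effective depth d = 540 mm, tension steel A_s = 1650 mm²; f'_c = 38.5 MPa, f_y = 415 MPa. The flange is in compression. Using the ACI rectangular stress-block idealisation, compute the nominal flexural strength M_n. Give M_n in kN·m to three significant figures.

M_n ≈ 363 kN·m

Tension: T = A_s f_y = 1650 × 415 = 684750 N.
Try a within the flange: a = T/(0.85 f'_c b_f) = 684750/(0.85 × 38.5 × 1120) = 18.68 mm.
Since a = 18.68 ≤ h_f = 145 mm, the stress block lies entirely in the flange; analyse as a rectangular beam of width b_f.
M_n = T(d − a/2) = 684750 × (540 − 9.34) = 363.37 × 10⁶ N·mm.
M_n = 363.37 kN·m.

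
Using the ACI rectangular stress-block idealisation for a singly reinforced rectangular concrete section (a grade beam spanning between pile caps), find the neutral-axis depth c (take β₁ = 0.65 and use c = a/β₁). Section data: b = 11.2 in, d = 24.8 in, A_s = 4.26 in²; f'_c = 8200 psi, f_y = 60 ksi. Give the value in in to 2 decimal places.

c ≈ 5.04 in

T = A_s f_y = 4.26 × 60 = 255.6 kips.
a = T/(0.85 f'_c b) = 255.6/(0.85 × 8.2 × 11.2) = 3.2742 in.
With β₁ = 0.65, c = a/β₁ = 3.2742/0.65 = 5.04 in.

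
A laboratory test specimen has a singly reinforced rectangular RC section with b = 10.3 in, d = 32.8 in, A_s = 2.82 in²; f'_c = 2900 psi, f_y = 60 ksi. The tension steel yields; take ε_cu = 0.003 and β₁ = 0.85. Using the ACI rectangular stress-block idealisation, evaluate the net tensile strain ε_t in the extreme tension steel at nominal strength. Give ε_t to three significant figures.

a = A_s f_y/(0.85 f'_c b) = 6.664 in.
β₁ = 0.85, so c = a/β₁ = 6.664/0.85 = 7.840 in.
From the linear strain diagram with ε_cu = 0.003: ε_t = 0.003 (d − c)/c = 0.003 × (32.8 − 7.840)/7.840 = 0.00955.
Since ε_t ≥ 0.005, the section is tension-controlled.

ε_t ≈ 0.00955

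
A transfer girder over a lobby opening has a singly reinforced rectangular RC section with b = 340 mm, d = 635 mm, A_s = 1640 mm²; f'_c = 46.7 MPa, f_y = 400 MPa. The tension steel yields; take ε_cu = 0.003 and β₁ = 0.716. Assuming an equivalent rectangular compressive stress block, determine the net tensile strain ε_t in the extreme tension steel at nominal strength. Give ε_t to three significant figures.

ε_t ≈ 0.0251

a = A_s f_y/(0.85 f'_c b) = 48.61 mm.
β₁ = 0.716, so c = a/β₁ = 48.61/0.716 = 67.89 mm.
From the linear strain diagram with ε_cu = 0.003: ε_t = 0.003 (d − c)/c = 0.003 × (635 − 67.89)/67.89 = 0.0251.
Since ε_t ≥ 0.005, the section is tension-controlled.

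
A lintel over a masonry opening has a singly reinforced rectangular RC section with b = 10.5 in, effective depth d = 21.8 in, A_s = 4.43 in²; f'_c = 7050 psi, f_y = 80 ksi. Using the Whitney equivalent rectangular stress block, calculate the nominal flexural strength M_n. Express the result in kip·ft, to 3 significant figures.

M_n ≈ 561 kip·ft

T = A_s f_y = 4.43 × 80 = 354.4 kips.
a = T/(0.85 f'_c b) = 354.4/(0.85 × 7.05 × 10.5) = 5.632 in.
M_n = T(d − a/2) = 354.4 × (21.8 − 2.816) = 6727.9 kip·in = 6727.9/12 = 560.66 kip·ft.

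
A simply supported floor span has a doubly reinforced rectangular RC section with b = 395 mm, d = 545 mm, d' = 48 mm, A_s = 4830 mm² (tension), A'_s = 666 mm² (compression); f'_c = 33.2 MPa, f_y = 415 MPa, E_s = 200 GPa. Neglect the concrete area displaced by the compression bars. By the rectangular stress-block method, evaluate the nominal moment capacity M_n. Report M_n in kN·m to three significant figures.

Assume both tension and compression steel yield.
Net tension couple steel: A_s − A'_s = 4164 mm².
a = (A_s − A'_s) f_y / (0.85 f'_c b) = 1728060/(0.85 × 33.2 × 395) = 155.03 mm.
c = a/β₁ = 155.03/0.813 = 190.69 mm; ε'_s = 0.003(c − d')/c = 0.0022 ≥ f_y/E_s = 0.0021, so compression steel does yield.
M_n = (A_s − A'_s) f_y (d − a/2) + A'_s f_y (d − d') = [1728060 × (545 − 77.515) + 276390 × (545 − 48)] × 10⁻⁶ = 807.84 + 137.37 = 945.21 kN·m.

M_n ≈ 945 kN·m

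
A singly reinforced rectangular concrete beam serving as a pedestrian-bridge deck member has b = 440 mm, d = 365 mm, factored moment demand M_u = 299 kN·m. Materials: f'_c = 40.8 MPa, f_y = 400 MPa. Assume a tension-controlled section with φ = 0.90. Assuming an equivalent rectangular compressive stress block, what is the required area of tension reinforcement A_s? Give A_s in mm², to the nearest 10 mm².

M_n = M_u/φ = 299/0.90 = 332.222 kN·m.
With M_n = 0.85 f'_c a b (d − a/2), solve the quadratic for a:
a = d − √(d² − 2M_n/(0.85 f'_c b)) = 365 − √(365² − 2 × 332.222×10⁶/(0.85 × 40.8 × 440)) = 65.53 mm.
A_s = 0.85 f'_c a b / f_y = 0.85 × 40.8 × 65.53 × 440 / 400 = 2499.8 mm².

A_s ≈ 2500 mm²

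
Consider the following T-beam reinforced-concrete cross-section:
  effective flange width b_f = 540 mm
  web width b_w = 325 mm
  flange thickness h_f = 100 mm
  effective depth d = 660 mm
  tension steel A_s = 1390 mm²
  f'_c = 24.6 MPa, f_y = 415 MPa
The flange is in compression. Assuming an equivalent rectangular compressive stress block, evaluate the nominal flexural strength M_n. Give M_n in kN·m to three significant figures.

M_n ≈ 366 kN·m

Tension: T = A_s f_y = 1390 × 415 = 576850 N.
Try a within the flange: a = T/(0.85 f'_c b_f) = 576850/(0.85 × 24.6 × 540) = 51.09 mm.
Since a = 51.09 ≤ h_f = 100 mm, the stress block lies entirely in the flange; analyse as a rectangular beam of width b_f.
M_n = T(d − a/2) = 576850 × (660 − 25.545) = 365.99 × 10⁶ N·mm.
M_n = 365.99 kN·m.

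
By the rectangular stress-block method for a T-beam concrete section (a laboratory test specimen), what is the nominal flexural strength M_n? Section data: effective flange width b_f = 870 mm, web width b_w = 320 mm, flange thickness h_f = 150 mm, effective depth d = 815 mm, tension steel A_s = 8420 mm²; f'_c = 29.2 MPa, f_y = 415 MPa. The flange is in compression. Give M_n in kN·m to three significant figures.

Tension: T = A_s f_y = 8420 × 415 = 3494300 N.
Try a within the flange: a = T/(0.85 f'_c b_f) = 3494300/(0.85 × 29.2 × 870) = 161.82 mm.
a = 161.82 > h_f = 150 mm: the block extends into the web. Split into flange-overhang and web parts.
C_f = 0.85 f'_c (b_f − b_w) h_f = 0.85 × 29.2 × (870 − 320) × 150 = 2047650 N.
Remaining web compression depth: a_w = (T − C_f)/(0.85 f'_c b_w) = (3494300 − 2047650)/(0.85 × 29.2 × 320) = 182.14 mm.
M_n = C_f(d − h_f/2) + (T − C_f)(d − a_w/2) = 2047650 × (815 − 75) + 1446650 × (815 − 91.07) = 1515.26 + 1047.27 = 2562.53 × 10⁶ N·mm.
M_n = 2562.53 kN·m.

M_n ≈ 2560 kN·m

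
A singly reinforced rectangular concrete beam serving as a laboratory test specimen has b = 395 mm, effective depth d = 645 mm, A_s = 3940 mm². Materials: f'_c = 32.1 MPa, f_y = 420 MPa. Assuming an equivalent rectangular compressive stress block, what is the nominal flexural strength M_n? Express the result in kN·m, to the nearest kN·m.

T = A_s f_y = 3940 × 420 = 1654800 N = 1654.8 kN.
From C = T: a = T/(0.85 f'_c b) = 1654800/(0.85 × 32.1 × 395) = 153.54 mm.
M_n = T(d − a/2) = 1654.8 kN × (645 − 76.77) mm = 940.31 kN·m.

M_n ≈ 940 kN·m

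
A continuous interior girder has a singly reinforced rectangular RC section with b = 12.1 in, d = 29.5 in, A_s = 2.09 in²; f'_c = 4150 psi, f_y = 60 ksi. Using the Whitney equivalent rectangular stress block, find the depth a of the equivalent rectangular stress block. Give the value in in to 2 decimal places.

a ≈ 2.94 in

T = A_s f_y = 2.09 × 60 = 125.4 kips.
a = T/(0.85 f'_c b) = 125.4/(0.85 × 4.15 × 12.1) = 2.94 in.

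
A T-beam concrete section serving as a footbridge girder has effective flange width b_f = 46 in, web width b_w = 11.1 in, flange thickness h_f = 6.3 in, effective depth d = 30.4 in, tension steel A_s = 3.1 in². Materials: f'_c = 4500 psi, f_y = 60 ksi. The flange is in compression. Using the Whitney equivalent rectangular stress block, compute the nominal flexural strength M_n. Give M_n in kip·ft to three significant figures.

Tension: T = A_s f_y = 3.1 × 60 = 186 kips.
Try a within the flange: a = T/(0.85 f'_c b_f) = 186/(0.85 × 4.5 × 46) = 1.057 in.
Since a = 1.057 ≤ h_f = 6.3 in, the stress block lies entirely in the flange; analyse as a rectangular beam of width b_f.
M_n = T(d − a/2) = 186 × (30.4 − 0.5285) = 5556.1 kip·in.
M_n = 5556.1/12 = 463.01 kip·ft.

M_n ≈ 463 kip·ft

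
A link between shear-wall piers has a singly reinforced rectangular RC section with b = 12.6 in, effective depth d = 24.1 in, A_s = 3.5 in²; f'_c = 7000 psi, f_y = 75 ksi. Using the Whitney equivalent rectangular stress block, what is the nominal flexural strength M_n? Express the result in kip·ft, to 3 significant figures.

T = A_s f_y = 3.5 × 75 = 262.5 kips.
a = T/(0.85 f'_c b) = 262.5/(0.85 × 7 × 12.6) = 3.501 in.
M_n = T(d − a/2) = 262.5 × (24.1 − 1.7505) = 5866.7 kip·in = 5866.7/12 = 488.89 kip·ft.

M_n ≈ 489 kip·ft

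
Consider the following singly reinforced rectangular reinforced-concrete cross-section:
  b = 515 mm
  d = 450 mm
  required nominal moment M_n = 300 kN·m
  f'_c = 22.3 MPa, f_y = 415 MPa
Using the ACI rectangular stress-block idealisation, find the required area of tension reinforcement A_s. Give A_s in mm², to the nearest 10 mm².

A_s ≈ 1750 mm²

With M_n = 0.85 f'_c a b (d − a/2), solve the quadratic for a:
a = d − √(d² − 2M_n/(0.85 f'_c b)) = 450 − √(450² − 2 × 300×10⁶/(0.85 × 22.3 × 515)) = 74.45 mm.
A_s = 0.85 f'_c a b / f_y = 0.85 × 22.3 × 74.45 × 515 / 415 = 1751.2 mm².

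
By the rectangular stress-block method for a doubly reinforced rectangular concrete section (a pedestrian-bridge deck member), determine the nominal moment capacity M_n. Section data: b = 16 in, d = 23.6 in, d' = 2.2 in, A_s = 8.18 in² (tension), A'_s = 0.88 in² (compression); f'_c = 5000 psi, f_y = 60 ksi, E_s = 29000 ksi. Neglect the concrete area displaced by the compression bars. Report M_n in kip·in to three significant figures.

Assume both steels yield.
a = (A_s − A'_s) f_y/(0.85 f'_c b) = (8.18 − 0.88) × 60/(0.85 × 5 × 16) = 6.441 in.
c = a/β₁ = 6.441/0.8 = 8.051 in; ε'_s = 0.003(c − d')/c = 0.0022 ≥ ε_y = 0.0021, so the compression steel yields.
M_n = (A_s − A'_s) f_y (d − a/2) + A'_s f_y (d − d') = 438 × (23.6 − 3.2205) + 52.8 × (23.6 − 2.2) = 8926.2 + 1129.9 = 10056.1 kip·in.

M_n ≈ 10100 kip·in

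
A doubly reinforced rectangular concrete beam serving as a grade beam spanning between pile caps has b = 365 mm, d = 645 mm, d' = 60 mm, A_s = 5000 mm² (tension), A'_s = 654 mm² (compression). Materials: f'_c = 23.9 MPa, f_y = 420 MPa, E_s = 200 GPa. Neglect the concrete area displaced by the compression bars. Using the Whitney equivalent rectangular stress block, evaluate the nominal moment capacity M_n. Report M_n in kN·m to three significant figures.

M_n ≈ 1110 kN·m

Assume both tension and compression steel yield.
Net tension couple steel: A_s − A'_s = 4346 mm².
a = (A_s − A'_s) f_y / (0.85 f'_c b) = 1825320/(0.85 × 23.9 × 365) = 246.17 mm.
c = a/β₁ = 246.17/0.85 = 289.61 mm; ε'_s = 0.003(c − d')/c = 0.0024 ≥ f_y/E_s = 0.0021, so compression steel does yield.
M_n = (A_s − A'_s) f_y (d − a/2) + A'_s f_y (d − d') = [1825320 × (645 − 123.085) + 274680 × (645 − 60)] × 10⁻⁶ = 952.66 + 160.69 = 1113.35 kN·m.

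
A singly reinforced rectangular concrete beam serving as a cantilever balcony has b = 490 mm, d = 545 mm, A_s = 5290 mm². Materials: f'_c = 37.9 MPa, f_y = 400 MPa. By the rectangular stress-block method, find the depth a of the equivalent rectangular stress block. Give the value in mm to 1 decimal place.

a ≈ 134.0 mm

T = A_s f_y = 5290 × 400 = 2116000 N = 2116 kN.
Setting C = 0.85 f'_c a b equal to T: a = 2116000/(0.85 × 37.9 × 490) = 134.0 mm.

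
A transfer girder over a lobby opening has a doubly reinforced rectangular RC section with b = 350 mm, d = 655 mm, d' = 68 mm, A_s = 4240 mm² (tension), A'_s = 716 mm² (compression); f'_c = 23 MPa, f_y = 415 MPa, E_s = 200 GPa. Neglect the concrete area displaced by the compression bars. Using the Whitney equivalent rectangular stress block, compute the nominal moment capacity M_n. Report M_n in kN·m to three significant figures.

Assume both tension and compression steel yield.
Net tension couple steel: A_s − A'_s = 3524 mm².
a = (A_s − A'_s) f_y / (0.85 f'_c b) = 1462460/(0.85 × 23 × 350) = 213.73 mm.
c = a/β₁ = 213.73/0.85 = 251.45 mm; ε'_s = 0.003(c − d')/c = 0.0022 ≥ f_y/E_s = 0.0021, so compression steel does yield.
M_n = (A_s − A'_s) f_y (d − a/2) + A'_s f_y (d − d') = [1462460 × (655 − 106.865) + 297140 × (655 − 68)] × 10⁻⁶ = 801.63 + 174.42 = 976.05 kN·m.

M_n ≈ 976 kN·m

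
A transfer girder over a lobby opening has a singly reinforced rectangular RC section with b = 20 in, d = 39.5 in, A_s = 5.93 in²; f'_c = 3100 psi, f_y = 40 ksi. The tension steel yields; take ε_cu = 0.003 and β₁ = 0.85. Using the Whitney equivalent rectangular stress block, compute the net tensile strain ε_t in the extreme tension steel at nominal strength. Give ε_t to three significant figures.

ε_t ≈ 0.0194

a = A_s f_y/(0.85 f'_c b) = 4.501 in.
β₁ = 0.85, so c = a/β₁ = 4.501/0.85 = 5.295 in.
From the linear strain diagram with ε_cu = 0.003: ε_t = 0.003 (d − c)/c = 0.003 × (39.5 − 5.295)/5.295 = 0.0194.
Since ε_t ≥ 0.005, the section is tension-controlled.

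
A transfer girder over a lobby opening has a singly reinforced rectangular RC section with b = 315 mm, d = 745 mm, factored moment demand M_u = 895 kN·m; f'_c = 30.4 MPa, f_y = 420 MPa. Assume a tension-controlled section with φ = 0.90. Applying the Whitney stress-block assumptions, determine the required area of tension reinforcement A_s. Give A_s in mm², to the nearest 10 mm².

A_s ≈ 3640 mm²

M_n = M_u/φ = 895/0.90 = 994.444 kN·m.
With M_n = 0.85 f'_c a b (d − a/2), solve the quadratic for a:
a = d − √(d² − 2M_n/(0.85 f'_c b)) = 745 − √(745² − 2 × 994.444×10⁶/(0.85 × 30.4 × 315)) = 187.62 mm.
A_s = 0.85 f'_c a b / f_y = 0.85 × 30.4 × 187.62 × 315 / 420 = 3636.1 mm².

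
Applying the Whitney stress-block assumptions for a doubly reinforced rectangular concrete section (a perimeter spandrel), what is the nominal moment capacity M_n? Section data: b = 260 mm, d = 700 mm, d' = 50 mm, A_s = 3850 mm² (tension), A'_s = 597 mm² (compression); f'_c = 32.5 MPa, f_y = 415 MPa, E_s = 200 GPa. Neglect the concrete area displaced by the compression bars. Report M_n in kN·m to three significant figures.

M_n ≈ 979 kN·m

Assume both tension and compression steel yield.
Net tension couple steel: A_s − A'_s = 3253 mm².
a = (A_s − A'_s) f_y / (0.85 f'_c b) = 1349995/(0.85 × 32.5 × 260) = 187.96 mm.
c = a/β₁ = 187.96/0.818 = 229.78 mm; ε'_s = 0.003(c − d')/c = 0.0023 ≥ f_y/E_s = 0.0021, so compression steel does yield.
M_n = (A_s − A'_s) f_y (d − a/2) + A'_s f_y (d − d') = [1349995 × (700 − 93.98) + 247755 × (700 − 50)] × 10⁻⁶ = 818.12 + 161.04 = 979.16 kN·m.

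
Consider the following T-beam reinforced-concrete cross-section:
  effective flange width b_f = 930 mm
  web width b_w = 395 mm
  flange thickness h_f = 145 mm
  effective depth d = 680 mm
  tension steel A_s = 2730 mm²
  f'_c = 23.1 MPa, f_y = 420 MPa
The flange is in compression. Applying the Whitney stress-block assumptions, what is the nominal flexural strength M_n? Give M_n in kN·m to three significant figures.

M_n ≈ 744 kN·m

Tension: T = A_s f_y = 2730 × 420 = 1146600 N.
Try a within the flange: a = T/(0.85 f'_c b_f) = 1146600/(0.85 × 23.1 × 930) = 62.79 mm.
Since a = 62.79 ≤ h_f = 145 mm, the stress block lies entirely in the flange; analyse as a rectangular beam of width b_f.
M_n = T(d − a/2) = 1146600 × (680 − 31.395) = 743.69 × 10⁶ N·mm.
M_n = 743.69 kN·m.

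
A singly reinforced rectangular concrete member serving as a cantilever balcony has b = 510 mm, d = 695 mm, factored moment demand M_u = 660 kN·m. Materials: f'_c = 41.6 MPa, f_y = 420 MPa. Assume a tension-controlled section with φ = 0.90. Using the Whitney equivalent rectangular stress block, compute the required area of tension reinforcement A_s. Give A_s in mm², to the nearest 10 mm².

A_s ≈ 2630 mm²

M_n = M_u/φ = 660/0.90 = 733.333 kN·m.
With M_n = 0.85 f'_c a b (d − a/2), solve the quadratic for a:
a = d − √(d² − 2M_n/(0.85 f'_c b)) = 695 − √(695² − 2 × 733.333×10⁶/(0.85 × 41.6 × 510)) = 61.21 mm.
A_s = 0.85 f'_c a b / f_y = 0.85 × 41.6 × 61.21 × 510 / 420 = 2628.2 mm².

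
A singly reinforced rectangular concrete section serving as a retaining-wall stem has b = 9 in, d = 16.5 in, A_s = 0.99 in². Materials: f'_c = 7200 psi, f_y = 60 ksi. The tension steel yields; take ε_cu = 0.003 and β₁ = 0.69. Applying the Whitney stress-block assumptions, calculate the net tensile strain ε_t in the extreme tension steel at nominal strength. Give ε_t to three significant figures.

a = A_s f_y/(0.85 f'_c b) = 1.078 in.
β₁ = 0.69, so c = a/β₁ = 1.078/0.69 = 1.562 in.
From the linear strain diagram with ε_cu = 0.003: ε_t = 0.003 (d − c)/c = 0.003 × (16.5 − 1.562)/1.562 = 0.0287.
Since ε_t ≥ 0.005, the section is tension-controlled.

ε_t ≈ 0.0287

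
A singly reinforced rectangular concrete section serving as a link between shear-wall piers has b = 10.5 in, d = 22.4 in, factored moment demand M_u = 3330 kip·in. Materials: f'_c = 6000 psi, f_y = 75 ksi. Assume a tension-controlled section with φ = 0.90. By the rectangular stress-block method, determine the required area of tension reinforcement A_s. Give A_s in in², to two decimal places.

A_s ≈ 2.38 in²

M_n = M_u/φ = 3330/0.90 = 3700 kip·in.
From M_n = 0.85 f'_c a b (d − a/2):
a = d − √(d² − 2M_n/(0.85 f'_c b)) = 22.4 − √(22.4² − 2 × 3700/(0.85 × 6 × 10.5)) = 3.332 in.
A_s = 0.85 f'_c a b / f_y = 0.85 × 6 × 3.332 × 10.5 / 75 = 2.379 in².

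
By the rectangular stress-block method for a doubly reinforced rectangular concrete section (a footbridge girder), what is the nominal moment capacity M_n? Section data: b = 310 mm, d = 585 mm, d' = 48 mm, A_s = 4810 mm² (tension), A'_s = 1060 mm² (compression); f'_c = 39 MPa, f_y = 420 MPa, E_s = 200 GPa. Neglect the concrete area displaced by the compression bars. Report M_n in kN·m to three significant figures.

Assume both tension and compression steel yield.
Net tension couple steel: A_s − A'_s = 3750 mm².
a = (A_s − A'_s) f_y / (0.85 f'_c b) = 1575000/(0.85 × 39 × 310) = 153.26 mm.
c = a/β₁ = 153.26/0.771 = 198.78 mm; ε'_s = 0.003(c − d')/c = 0.0023 ≥ f_y/E_s = 0.0021, so compression steel does yield.
M_n = (A_s − A'_s) f_y (d − a/2) + A'_s f_y (d − d') = [1575000 × (585 − 76.63) + 445200 × (585 − 48)] × 10⁻⁶ = 800.68 + 239.07 = 1039.75 kN·m.

M_n ≈ 1040 kN·m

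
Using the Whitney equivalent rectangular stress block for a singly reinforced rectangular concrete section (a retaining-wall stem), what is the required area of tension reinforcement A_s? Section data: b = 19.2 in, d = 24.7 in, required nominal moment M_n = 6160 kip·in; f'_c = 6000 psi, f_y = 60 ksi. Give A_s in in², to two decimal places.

A_s ≈ 4.40 in²

From M_n = 0.85 f'_c a b (d − a/2):
a = d − √(d² − 2M_n/(0.85 f'_c b)) = 24.7 − √(24.7² − 2 × 6160/(0.85 × 6 × 19.2)) = 2.694 in.
A_s = 0.85 f'_c a b / f_y = 0.85 × 6 × 2.694 × 19.2 / 60 = 4.397 in².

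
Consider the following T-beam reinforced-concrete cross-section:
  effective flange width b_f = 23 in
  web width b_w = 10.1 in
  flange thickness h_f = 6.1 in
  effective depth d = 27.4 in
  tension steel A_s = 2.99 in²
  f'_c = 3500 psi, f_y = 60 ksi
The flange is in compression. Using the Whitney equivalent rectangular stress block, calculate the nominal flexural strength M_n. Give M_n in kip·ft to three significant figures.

M_n ≈ 390 kip·ft

Tension: T = A_s f_y = 2.99 × 60 = 179.4 kips.
Try a within the flange: a = T/(0.85 f'_c b_f) = 179.4/(0.85 × 3.5 × 23) = 2.622 in.
Since a = 2.622 ≤ h_f = 6.1 in, the stress block lies entirely in the flange; analyse as a rectangular beam of width b_f.
M_n = T(d − a/2) = 179.4 × (27.4 − 1.311) = 4680.4 kip·in.
M_n = 4680.4/12 = 390.03 kip·ft.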